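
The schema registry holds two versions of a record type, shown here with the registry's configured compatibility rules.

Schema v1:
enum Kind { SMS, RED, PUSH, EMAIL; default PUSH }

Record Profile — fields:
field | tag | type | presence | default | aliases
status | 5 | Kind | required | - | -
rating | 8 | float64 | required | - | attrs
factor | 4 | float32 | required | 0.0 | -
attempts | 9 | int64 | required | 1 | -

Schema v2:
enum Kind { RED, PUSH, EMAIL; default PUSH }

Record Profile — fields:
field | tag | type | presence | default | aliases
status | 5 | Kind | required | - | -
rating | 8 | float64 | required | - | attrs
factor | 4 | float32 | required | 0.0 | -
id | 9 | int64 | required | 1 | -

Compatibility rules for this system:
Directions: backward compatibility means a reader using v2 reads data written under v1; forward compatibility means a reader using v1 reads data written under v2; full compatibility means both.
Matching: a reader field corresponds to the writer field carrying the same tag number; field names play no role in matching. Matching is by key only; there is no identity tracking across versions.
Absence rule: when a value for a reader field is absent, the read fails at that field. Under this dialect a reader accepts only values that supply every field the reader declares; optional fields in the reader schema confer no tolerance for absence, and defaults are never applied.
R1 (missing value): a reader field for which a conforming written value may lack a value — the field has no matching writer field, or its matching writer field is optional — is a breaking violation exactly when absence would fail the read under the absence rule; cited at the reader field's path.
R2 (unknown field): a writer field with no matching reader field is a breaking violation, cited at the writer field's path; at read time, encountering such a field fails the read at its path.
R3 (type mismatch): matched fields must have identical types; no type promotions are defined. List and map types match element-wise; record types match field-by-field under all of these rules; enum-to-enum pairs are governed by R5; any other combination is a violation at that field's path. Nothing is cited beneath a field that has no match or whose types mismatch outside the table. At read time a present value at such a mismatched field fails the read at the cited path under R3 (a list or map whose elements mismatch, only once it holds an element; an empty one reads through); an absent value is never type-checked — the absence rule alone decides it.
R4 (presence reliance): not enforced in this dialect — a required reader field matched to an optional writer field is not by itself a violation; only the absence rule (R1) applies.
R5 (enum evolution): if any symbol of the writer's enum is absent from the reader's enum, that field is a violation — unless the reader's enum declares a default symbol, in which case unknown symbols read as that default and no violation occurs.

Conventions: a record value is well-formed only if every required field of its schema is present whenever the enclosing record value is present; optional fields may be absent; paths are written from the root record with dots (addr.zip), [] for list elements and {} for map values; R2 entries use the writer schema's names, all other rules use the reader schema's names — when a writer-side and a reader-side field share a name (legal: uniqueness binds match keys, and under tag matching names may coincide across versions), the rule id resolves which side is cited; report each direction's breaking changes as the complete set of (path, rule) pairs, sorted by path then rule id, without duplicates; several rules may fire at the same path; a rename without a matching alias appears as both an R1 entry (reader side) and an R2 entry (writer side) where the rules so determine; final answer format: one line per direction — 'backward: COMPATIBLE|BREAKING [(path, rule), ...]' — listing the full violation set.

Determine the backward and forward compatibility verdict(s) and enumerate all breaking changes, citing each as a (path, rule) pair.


backward: COMPATIBLE []; forward: COMPATIBLE []

arrows below run writer -> reader for Profile
checking backward for Profile: reader v2 against writer v1:
  Kind -> Kind, writer required: status aligns to status
  float64 -> float64, writer required: rating aligns to rating
  float32 -> float32, writer required: factor aligns to factor
  int64 -> int64, writer required: id aligns to attempts
  => backward: COMPATIBLE
checking forward for Profile: reader v1 against writer v2:
  Kind -> Kind, writer required: status aligns to status
  float64 -> float64, writer required: rating aligns to rating
  float32 -> float32, writer required: factor aligns to factor
  int64 -> int64, writer required: attempts aligns to id
  => forward: COMPATIBLE


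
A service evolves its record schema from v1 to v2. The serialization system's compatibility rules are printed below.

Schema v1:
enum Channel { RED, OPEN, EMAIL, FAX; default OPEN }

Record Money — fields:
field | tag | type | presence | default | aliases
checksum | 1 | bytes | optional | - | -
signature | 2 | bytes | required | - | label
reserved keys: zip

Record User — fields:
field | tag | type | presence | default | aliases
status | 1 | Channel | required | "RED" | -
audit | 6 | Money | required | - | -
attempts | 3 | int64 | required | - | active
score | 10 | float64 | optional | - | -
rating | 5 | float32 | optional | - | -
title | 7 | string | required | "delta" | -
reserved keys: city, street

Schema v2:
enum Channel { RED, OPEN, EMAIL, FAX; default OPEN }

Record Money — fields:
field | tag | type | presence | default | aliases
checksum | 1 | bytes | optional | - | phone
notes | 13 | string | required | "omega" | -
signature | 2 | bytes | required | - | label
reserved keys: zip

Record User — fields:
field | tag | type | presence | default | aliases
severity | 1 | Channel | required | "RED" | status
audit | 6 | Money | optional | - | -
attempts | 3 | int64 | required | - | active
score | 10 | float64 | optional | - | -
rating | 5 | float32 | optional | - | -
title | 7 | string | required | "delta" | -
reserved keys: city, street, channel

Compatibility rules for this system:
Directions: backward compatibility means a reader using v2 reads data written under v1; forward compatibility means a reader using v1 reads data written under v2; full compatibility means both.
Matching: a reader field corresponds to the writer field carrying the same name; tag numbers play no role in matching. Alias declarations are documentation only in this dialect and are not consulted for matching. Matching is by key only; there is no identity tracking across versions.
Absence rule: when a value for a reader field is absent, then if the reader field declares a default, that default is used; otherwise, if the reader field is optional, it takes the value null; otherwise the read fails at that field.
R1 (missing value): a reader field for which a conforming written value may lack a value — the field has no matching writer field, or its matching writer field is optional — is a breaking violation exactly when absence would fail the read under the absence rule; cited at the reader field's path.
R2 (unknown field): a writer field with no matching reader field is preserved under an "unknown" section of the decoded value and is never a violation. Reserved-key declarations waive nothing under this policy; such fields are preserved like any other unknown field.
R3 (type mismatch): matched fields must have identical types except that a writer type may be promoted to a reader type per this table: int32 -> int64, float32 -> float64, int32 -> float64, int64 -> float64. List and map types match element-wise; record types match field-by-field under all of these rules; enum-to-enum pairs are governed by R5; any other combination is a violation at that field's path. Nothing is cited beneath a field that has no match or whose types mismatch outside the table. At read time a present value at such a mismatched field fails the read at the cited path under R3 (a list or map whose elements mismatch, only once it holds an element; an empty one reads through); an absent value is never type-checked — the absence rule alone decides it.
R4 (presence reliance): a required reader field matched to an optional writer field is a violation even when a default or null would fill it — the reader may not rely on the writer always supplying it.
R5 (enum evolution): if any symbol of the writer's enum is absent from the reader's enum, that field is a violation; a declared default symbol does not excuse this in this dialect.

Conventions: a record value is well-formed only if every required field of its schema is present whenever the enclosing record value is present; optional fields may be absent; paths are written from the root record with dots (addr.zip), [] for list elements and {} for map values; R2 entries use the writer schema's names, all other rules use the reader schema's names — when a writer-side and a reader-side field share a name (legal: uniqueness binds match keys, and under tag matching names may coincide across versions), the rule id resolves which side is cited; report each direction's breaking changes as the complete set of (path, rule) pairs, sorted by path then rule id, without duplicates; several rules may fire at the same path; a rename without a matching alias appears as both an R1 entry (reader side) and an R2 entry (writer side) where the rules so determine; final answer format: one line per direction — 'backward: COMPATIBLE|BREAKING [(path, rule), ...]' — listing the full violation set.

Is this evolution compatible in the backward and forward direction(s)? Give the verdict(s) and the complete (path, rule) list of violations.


backward: COMPATIBLE []; forward: BREAKING [(audit, R1), (audit, R4)]

the writer's type comes first in each User pair
backward analysis of User with v2 as reader and v1 as writer:
  no writer field matches reader severity
  audit <- audit (Money -> Money, writer required)
  attempts <- attempts (int64 -> int64, writer required)
  score <- score (float64 -> float64, writer optional)
  rating <- rating (float32 -> float32, writer optional)
  title <- title (string -> string, writer required)
  writer status: unknown to reader
  audit.checksum <- audit.checksum (bytes -> bytes, writer optional)
  no writer field matches reader audit.notes
  audit.signature <- audit.signature (bytes -> bytes, writer required)
  => backward: COMPATIBLE
forward analysis of User with v1 as reader and v2 as writer:
  no writer field matches reader status
  audit <- audit (Money -> Money, writer optional)
  attempts <- attempts (int64 -> int64, writer required)
  score <- score (float64 -> float64, writer optional)
  rating <- rating (float32 -> float32, writer optional)
  title <- title (string -> string, writer required)
  writer severity: unknown to reader
  audit.checksum <- audit.checksum (bytes -> bytes, writer optional)
  audit.signature <- audit.signature (bytes -> bytes, writer required)
  writer audit.notes: unknown to reader
  breaking: (audit, R1)
  breaking: (audit, R4)
  => forward verdict for User: BREAKING, 2 violation(s)


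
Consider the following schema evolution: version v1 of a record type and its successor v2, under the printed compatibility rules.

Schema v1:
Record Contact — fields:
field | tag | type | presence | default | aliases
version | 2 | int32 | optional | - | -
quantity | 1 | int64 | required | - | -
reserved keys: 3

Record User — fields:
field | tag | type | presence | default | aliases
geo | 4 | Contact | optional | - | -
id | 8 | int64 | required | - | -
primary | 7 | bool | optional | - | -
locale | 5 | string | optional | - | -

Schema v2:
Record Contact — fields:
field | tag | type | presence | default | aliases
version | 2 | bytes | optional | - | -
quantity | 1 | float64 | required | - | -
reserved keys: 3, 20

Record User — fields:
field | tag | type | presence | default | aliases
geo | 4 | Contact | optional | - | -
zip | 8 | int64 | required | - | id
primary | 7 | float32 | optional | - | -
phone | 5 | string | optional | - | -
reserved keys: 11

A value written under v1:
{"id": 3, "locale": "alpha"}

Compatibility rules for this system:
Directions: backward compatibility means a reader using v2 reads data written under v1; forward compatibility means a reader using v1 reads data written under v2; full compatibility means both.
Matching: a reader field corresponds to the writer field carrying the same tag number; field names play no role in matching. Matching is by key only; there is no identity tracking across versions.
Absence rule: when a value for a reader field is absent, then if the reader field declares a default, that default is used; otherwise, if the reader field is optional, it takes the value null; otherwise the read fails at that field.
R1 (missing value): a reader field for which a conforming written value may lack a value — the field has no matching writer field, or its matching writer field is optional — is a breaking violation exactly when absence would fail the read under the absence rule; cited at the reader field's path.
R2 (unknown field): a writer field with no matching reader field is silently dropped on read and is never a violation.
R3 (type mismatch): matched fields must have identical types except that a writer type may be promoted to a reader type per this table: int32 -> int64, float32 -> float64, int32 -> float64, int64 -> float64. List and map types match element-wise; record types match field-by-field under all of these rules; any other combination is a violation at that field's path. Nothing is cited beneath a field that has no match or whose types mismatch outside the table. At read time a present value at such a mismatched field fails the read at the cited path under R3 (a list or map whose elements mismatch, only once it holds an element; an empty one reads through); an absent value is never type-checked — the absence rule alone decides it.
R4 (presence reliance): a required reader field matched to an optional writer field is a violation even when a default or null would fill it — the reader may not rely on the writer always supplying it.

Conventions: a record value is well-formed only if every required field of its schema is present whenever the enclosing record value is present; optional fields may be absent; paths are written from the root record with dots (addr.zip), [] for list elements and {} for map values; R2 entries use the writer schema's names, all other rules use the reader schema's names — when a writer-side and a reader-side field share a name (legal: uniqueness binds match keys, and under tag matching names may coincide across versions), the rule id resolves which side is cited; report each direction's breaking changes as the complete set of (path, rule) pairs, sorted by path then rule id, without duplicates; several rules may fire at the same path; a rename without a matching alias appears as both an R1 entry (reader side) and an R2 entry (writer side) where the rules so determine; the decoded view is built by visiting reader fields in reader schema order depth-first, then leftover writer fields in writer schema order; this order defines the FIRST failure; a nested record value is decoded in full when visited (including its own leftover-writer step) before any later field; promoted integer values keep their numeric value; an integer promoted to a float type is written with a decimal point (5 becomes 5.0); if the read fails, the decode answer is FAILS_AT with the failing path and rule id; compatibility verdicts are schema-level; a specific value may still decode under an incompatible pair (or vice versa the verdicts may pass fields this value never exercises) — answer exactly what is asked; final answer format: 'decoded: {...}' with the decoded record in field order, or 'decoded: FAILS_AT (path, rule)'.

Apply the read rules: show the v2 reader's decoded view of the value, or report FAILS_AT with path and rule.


decoded: {"geo": null, "zip": 3, "primary": null, "phone": "alpha"}

arrows below run writer -> reader for User
decode (reader v2):
  geo := null (absent, optional -> null)
  zip := 3 (from writer id)
  primary := null (absent, optional -> null)
  phone := "alpha" (from writer locale)
  => decoded: {"geo": null, "zip": 3, "primary": null, "phone": "alpha"}
checking off the User differences that do not matter here:
  field version in record Contact: type int32 changed to bytes -> shifts the User verdicts, not this decode
  field quantity in record Contact: type int64 changed to float64 -> shifts the User verdicts, not this decode
  field primary in record User: type bool changed to float32 -> shifts the User verdicts, not this decode


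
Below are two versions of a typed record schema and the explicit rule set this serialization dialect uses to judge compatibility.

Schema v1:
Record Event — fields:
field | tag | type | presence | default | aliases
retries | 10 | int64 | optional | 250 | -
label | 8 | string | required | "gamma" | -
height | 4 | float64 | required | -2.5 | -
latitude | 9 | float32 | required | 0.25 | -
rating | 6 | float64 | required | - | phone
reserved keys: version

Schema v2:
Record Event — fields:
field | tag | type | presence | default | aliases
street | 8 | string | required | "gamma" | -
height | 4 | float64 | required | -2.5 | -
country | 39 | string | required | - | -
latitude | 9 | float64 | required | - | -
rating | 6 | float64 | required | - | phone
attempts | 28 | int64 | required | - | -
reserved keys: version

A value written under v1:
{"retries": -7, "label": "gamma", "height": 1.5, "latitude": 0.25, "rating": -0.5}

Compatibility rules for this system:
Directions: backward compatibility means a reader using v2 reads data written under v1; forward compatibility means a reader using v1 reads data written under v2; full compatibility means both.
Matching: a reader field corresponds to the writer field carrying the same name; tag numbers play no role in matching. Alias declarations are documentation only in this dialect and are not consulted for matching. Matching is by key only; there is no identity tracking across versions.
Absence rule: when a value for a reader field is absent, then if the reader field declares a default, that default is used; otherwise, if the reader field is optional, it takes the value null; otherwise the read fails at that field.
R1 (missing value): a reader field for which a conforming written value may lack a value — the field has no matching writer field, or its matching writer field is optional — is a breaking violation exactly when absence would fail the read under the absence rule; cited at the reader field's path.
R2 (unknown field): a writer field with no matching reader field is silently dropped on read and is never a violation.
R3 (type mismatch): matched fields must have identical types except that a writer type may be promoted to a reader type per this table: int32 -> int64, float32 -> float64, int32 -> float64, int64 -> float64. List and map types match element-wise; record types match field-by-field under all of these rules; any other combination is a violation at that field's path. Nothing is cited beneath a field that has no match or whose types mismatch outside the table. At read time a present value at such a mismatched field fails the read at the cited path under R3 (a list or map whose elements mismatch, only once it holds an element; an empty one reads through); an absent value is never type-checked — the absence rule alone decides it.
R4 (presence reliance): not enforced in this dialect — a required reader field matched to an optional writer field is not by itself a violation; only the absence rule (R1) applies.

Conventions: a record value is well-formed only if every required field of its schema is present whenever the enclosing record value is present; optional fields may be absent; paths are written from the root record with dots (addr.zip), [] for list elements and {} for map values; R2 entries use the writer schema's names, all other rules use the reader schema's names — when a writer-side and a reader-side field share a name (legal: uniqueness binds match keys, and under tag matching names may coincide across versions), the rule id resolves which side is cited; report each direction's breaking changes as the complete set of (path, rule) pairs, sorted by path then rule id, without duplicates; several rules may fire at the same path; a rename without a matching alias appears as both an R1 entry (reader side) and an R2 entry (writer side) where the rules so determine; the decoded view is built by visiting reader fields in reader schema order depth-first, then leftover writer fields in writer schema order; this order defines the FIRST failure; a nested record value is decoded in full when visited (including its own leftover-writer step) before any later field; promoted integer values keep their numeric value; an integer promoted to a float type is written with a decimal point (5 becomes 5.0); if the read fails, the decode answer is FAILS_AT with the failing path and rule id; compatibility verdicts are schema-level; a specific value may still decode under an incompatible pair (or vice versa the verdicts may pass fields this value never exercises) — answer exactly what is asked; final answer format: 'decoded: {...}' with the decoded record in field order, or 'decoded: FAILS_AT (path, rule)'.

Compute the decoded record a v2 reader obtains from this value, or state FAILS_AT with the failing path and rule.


arrows below run writer -> reader for Event
decode (reader v2):
  street := "gamma" (absent -> default)
  height := 1.5
  read fails at country under R1 (no fill)
  => FAILS_AT (country, R1)
the rest of the Event diff is inert for this question:
  renamed field label to street in record Event -> inert under this dialect — no rule fires on Event and the result does not move
  removed field retries from record Event -> inert under this dialect — no rule fires on Event and the result does not move
  added field attempts to record Event: required int64, tag 28 (in v2 it sits last) -> matters for Event compatibility verdicts, not for this value's decode
  field latitude in record Event: type float32 changed to float64 (its default is dropped) -> matters for Event compatibility verdicts, not for this value's decode

decoded: FAILS_AT (country, R1)


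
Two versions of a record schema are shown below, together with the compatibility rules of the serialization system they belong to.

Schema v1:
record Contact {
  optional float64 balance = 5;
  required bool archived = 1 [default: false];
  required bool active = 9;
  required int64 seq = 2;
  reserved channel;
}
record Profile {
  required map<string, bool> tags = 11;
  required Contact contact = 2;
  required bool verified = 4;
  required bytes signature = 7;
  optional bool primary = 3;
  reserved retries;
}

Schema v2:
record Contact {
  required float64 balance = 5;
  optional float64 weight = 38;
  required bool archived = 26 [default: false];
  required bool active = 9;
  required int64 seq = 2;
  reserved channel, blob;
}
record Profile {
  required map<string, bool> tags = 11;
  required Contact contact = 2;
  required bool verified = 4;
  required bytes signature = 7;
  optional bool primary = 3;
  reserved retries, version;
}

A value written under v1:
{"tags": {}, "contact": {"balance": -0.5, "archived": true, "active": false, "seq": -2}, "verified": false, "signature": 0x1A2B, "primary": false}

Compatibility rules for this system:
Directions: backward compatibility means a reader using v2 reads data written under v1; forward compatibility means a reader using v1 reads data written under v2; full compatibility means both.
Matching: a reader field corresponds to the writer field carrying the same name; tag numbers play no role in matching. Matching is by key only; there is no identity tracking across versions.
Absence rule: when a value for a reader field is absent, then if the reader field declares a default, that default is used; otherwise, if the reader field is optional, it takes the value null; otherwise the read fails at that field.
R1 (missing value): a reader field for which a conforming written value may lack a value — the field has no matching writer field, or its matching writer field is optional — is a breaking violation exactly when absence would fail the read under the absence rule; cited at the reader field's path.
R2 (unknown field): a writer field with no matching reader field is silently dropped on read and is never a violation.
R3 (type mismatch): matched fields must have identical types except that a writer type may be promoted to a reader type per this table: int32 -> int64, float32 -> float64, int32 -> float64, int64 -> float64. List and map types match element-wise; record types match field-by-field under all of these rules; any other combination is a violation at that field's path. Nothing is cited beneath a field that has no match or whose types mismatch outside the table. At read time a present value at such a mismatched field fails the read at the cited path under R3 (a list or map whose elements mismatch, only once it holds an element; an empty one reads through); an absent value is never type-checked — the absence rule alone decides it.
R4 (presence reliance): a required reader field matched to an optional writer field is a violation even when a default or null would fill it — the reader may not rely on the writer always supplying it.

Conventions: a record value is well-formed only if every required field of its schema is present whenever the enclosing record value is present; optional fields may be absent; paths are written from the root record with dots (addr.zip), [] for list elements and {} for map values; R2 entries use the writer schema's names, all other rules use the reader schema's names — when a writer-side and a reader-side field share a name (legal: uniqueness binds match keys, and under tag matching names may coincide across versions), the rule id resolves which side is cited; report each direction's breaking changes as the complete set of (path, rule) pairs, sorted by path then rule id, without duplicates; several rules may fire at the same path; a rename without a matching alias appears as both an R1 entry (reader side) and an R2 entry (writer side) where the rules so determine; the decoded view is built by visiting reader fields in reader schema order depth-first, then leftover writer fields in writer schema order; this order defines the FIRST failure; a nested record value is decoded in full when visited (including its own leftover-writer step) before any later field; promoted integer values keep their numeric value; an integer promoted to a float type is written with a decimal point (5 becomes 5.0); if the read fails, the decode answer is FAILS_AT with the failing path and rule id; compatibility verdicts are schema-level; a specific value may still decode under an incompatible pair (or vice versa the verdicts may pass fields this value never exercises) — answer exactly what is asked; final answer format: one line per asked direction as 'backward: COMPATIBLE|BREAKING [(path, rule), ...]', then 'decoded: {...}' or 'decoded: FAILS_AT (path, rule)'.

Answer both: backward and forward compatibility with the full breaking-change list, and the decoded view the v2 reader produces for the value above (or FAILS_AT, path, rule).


backward: BREAKING [(contact.balance, R1), (contact.balance, R4)]; forward: COMPATIBLE []; decoded: {"tags": {}, "contact": {"balance": -0.5, "weight": null, "archived": true, "active": false, "seq": -2}, "verified": false, "signature": 0x1A2B, "primary": false}

arrows below run writer -> reader for Profile
backward analysis of Profile with v2 as reader and v1 as writer:
  writer required, map<string, bool> -> map<string, bool>: reader tags maps from writer tags
  writer required, Contact -> Contact: reader contact maps from writer contact
  writer required, bool -> bool: reader verified maps from writer verified
  writer required, bytes -> bytes: reader signature maps from writer signature
  writer optional, bool -> bool: reader primary maps from writer primary
  writer optional, float64 -> float64: reader contact.balance maps from writer contact.balance
  contact.weight has no writer counterpart
  writer required, bool -> bool: reader contact.archived maps from writer contact.archived
  writer required, bool -> bool: reader contact.active maps from writer contact.active
  writer required, int64 -> int64: reader contact.seq maps from writer contact.seq
  violation R1 at contact.balance
  violation R4 at contact.balance
  => backward verdict for Profile: BREAKING, 2 violation(s)
forward analysis of Profile with v1 as reader and v2 as writer:
  writer required, map<string, bool> -> map<string, bool>: reader tags maps from writer tags
  writer required, Contact -> Contact: reader contact maps from writer contact
  writer required, bool -> bool: reader verified maps from writer verified
  writer required, bytes -> bytes: reader signature maps from writer signature
  writer optional, bool -> bool: reader primary maps from writer primary
  writer required, float64 -> float64: reader contact.balance maps from writer contact.balance
  writer required, bool -> bool: reader contact.archived maps from writer contact.archived
  writer required, bool -> bool: reader contact.active maps from writer contact.active
  writer required, int64 -> int64: reader contact.seq maps from writer contact.seq
  writer field contact.weight has no reader counterpart
  => forward verdict for Profile: COMPATIBLE, no violations
migrating the Profile value to v2:
  tags := {}
  contact.balance := -0.5
  contact.weight := null (absent, optional -> null)
  contact.archived := true
  contact.active := false
  contact.seq := -2
  verified := false
  signature := 0x1A2B
  primary := false
  => decoded: {"tags": {}, "contact": {"balance": -0.5, "weight": null, "archived": true, "active": false, "seq": -2}, "verified": false, "signature": 0x1A2B, "primary": false}


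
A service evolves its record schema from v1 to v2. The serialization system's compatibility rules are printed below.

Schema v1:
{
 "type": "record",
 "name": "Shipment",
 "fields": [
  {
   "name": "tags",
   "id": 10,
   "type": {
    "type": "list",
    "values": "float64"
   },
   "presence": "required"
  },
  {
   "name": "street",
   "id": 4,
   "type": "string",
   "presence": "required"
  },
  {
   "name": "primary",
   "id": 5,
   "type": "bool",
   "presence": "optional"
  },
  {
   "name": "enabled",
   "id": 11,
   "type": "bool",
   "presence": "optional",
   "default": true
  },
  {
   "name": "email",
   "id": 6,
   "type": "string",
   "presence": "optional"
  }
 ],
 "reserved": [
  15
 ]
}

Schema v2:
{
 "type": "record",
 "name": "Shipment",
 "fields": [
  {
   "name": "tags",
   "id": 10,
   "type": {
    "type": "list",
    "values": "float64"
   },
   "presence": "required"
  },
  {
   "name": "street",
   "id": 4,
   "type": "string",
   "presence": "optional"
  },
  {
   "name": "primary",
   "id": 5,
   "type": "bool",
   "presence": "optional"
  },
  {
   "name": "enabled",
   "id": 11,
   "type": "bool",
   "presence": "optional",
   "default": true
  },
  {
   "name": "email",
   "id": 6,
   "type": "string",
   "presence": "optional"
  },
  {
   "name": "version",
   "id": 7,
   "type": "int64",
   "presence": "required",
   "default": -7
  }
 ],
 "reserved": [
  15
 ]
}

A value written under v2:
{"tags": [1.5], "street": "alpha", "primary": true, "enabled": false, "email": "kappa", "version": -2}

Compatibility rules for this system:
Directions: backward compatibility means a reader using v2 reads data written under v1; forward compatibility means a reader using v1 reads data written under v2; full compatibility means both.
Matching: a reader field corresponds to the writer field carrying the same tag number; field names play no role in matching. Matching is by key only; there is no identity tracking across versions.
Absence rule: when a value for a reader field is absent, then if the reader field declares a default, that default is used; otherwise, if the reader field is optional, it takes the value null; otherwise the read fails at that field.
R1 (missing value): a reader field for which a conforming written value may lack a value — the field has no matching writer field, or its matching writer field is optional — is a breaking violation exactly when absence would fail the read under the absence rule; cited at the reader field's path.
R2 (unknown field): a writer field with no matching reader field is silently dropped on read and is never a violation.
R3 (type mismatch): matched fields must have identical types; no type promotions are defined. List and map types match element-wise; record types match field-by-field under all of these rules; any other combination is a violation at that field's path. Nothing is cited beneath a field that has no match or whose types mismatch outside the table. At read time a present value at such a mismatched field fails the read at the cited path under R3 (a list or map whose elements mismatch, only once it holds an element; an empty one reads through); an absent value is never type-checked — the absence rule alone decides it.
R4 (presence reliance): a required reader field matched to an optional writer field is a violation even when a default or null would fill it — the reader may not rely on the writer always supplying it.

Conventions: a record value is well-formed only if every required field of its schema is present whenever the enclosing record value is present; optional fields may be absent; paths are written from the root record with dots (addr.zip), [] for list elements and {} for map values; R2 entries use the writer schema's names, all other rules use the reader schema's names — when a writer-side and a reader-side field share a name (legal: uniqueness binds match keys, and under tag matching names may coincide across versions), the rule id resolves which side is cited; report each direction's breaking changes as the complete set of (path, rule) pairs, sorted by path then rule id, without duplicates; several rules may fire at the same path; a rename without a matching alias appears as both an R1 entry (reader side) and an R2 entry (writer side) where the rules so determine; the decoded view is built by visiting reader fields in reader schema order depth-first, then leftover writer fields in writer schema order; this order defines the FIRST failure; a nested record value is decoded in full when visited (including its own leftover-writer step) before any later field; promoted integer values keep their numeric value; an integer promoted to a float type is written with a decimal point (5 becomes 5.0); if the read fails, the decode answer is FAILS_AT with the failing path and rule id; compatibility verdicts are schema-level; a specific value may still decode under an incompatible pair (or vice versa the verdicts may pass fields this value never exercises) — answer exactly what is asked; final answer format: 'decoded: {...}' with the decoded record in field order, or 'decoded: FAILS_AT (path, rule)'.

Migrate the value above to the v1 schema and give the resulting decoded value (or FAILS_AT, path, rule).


decoded: {"tags": [1.5], "street": "alpha", "primary": true, "enabled": false, "email": "kappa"}

each type pair in Shipment: writer, then reader
migrating the Shipment value to v1:
  tags := [1.5]
  street := "alpha"
  primary := true
  enabled := false
  email := "kappa"
  writer version: unmatched, discarded
  => decoded: {"tags": [1.5], "street": "alpha", "primary": true, "enabled": false, "email": "kappa"}
remaining Shipment differences; none change what is asked:
  added field version to record Shipment: required int64, tag 7, default -7 (in v2 it sits last) -> inert under this dialect — no rule fires on Shipment and the result does not move
  field street in record Shipment: required changed to optional -> affects the rule determinations only; this particular Shipment value decodes identically


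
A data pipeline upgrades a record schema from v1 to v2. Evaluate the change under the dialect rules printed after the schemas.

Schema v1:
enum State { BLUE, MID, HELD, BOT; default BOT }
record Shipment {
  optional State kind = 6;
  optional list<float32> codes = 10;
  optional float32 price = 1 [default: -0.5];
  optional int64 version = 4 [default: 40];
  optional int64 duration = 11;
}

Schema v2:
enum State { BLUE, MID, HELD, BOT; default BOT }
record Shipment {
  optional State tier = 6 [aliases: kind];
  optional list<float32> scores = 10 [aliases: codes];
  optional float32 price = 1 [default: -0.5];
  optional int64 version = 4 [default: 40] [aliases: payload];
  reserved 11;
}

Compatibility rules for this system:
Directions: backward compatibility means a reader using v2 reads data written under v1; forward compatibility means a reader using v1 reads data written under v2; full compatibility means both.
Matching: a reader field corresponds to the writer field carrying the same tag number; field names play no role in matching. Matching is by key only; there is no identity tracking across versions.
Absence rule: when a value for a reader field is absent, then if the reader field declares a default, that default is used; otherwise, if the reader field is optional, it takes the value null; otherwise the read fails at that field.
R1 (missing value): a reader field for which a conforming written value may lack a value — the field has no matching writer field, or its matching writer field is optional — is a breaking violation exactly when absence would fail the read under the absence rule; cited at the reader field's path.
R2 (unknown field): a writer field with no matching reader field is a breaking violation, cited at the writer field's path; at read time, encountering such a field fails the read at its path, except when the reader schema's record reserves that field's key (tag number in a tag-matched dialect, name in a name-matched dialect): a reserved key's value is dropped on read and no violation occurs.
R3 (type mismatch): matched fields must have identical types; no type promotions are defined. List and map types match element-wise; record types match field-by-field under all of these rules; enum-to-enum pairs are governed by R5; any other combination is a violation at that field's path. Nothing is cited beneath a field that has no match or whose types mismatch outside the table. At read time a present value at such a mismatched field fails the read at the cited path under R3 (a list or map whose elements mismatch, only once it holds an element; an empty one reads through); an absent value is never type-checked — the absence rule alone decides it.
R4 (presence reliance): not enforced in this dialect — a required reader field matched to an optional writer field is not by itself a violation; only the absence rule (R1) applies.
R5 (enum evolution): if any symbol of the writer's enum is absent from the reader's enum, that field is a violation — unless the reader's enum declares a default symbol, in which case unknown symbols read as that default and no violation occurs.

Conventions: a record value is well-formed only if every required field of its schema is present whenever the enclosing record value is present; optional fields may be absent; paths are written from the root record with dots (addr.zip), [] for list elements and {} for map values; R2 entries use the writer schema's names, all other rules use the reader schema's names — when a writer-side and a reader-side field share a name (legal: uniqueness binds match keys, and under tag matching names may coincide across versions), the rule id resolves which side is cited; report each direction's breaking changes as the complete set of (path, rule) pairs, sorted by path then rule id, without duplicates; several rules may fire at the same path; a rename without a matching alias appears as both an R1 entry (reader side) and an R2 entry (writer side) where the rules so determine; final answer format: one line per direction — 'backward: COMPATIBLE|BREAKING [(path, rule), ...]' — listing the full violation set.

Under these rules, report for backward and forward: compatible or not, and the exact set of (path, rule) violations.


the writer's type comes first in each Shipment pair
backward on Shipment — v2 reading data written by v1:
  State -> State, writer optional: tier aligns to kind
  list<float32> -> list<float32>, writer optional: scores aligns to codes
  float32 -> float32, writer optional: price aligns to price
  int64 -> int64, writer optional: version aligns to version
  duration (writer side), unknown to reader
  nothing fires on Shipment: backward is COMPATIBLE
forward on Shipment — v1 reading data written by v2:
  State -> State, writer optional: kind aligns to tier
  list<float32> -> list<float32>, writer optional: codes aligns to scores
  float32 -> float32, writer optional: price aligns to price
  int64 -> int64, writer optional: version aligns to version
  no writer field matches reader duration
  nothing fires on Shipment: forward is COMPATIBLE

backward: COMPATIBLE []; forward: COMPATIBLE []
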